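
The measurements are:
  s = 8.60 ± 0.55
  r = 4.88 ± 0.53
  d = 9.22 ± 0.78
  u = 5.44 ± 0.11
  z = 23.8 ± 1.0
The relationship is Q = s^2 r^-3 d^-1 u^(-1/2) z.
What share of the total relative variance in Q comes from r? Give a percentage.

80.7%

(δQ/Q)² = (2·δs/s)² + (-3·δr/r)² + (-1·δd/d)² + (−½·δu/u)² + (1·δz/z)²
  s term: (2×0.0640)² = 0.0164
  r term: (-3×0.109)² = 0.106
  d term: (-1×0.0846)² = 0.00716
  u term: (-0.5×0.0202)² = 0.000102
  z term: (1×0.0420)² = 0.00177
Total = 0.132. Share from r = 0.106/0.132 = 0.807.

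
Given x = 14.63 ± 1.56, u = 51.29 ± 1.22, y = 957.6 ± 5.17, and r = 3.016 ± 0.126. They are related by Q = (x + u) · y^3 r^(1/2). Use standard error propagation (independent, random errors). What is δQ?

4.02e+09

Let w = x + u = 65.92. δw = √(δx² + δu²) = √(2.43 + 1.49) = 1.98, so δw/w = 0.0300.
Q is then a monomial in w, y, r:
δQ/Q = √((δw/w)² + (3·δy/y)² + (½·δr/r)²) = √(0.000903 + 0.000262 + 0.000436) = 0.0400
Q = 1.005e+11, so δQ = 0.0400 × 1.005e+11 = 4.02e+09.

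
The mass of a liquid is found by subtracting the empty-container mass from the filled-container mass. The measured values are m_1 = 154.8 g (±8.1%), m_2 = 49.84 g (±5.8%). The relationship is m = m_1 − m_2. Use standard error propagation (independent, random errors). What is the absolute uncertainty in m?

Absolute uncertainties add in quadrature for a linear combination:
  (δm_1)² = 157;  (δm_2)² = 8.36
δm = √(166) = 12.9 g

12.9 g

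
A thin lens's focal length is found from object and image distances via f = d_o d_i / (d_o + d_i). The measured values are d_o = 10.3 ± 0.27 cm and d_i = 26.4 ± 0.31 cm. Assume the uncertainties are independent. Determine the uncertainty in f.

∂f/∂d_o = (d_i/(d_o+d_i))² = 0.517;  ∂f/∂d_i = (d_o/(d_o+d_i))² = 0.0788
δf = √((∂f/∂d_o · δd_o)² + (∂f/∂d_i · δd_i)²) = √(0.0195 + 0.000596) = 0.142 cm

0.142 cm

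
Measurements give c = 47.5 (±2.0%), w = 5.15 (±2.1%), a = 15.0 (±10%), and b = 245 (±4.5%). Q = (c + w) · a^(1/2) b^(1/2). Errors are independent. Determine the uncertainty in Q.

184

Let u = c + w = 52.6. δu = √(δc² + δw²) = √(0.903 + 0.0117) = 0.956, so δu/u = 0.0182.
Q is then a monomial in u, a, b:
δQ/Q = √((δu/u)² + (½·δa/a)² + (½·δb/b)²) = √(0.000330 + 0.00250 + 0.000506) = 0.0578
Q = 3190, so δQ = 0.0578 × 3190 = 184.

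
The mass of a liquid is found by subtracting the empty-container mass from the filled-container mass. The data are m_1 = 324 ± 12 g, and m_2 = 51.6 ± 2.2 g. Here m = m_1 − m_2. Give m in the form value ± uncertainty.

Each term contributes (cᵢ δxᵢ)² to (δm)²:
  (δm_1)² = 144;  (δm_2)² = 4.84
δm = √(149) = 12.2 g
m = 272 g.

272 ± 12.2 g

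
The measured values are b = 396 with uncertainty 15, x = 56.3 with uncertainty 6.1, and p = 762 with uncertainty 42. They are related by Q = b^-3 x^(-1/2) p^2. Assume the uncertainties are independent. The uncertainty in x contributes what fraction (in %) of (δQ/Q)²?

(δQ/Q)² = (-3·δb/b)² + (−½·δx/x)² + (2·δp/p)²
  b term: (-3×0.0379)² = 0.0129
  x term: (-0.5×0.108)² = 0.00293
  p term: (2×0.0551)² = 0.0122
Total = 0.0280. Share from x = 0.00293/0.0280 = 0.105.

10.5%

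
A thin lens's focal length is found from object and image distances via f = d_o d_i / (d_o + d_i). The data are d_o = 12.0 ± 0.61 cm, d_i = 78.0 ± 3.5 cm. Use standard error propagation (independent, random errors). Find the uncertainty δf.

0.462 cm

∂f/∂d_o = (d_i/(d_o+d_i))² = 0.751;  ∂f/∂d_i = (d_o/(d_o+d_i))² = 0.0178
δf = √((∂f/∂d_o · δd_o)² + (∂f/∂d_i · δd_i)²) = √(0.210 + 0.00387) = 0.462 cm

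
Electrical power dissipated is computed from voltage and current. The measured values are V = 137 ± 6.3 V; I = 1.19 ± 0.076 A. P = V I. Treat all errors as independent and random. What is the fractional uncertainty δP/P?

0.0787

For a monomial P ∝ V, I, fractional errors add in quadrature:
  (1·δV/V)² = (1×0.0460)² = 0.00211;  (1·δI/I)² = (1×0.0639)² = 0.00408
δP/P = √(0.00619) = 0.0787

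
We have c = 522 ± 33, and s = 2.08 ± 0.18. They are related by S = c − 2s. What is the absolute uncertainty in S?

33.0

Sums and differences: (δS)² = Σ (cᵢ δxᵢ)².
  (δc)² = 1090;  (2·δs)² = 0.130
δS = √(1090) = 33.0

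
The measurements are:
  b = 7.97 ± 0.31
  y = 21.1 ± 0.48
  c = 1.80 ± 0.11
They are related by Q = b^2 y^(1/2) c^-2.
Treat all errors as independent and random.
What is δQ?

13.1

Products/powers → add relative errors in quadrature, weighted by exponent:
  (2·δb/b)² = (2×0.0389)² = 0.00605;  (½·δy/y)² = (0.5×0.0227)² = 0.000129;  (-2·δc/c)² = (-2×0.0611)² = 0.0149
δQ/Q = √(0.0211) = 0.145
Q = 90.1, so δQ = 0.145 × 90.1 = 13.1.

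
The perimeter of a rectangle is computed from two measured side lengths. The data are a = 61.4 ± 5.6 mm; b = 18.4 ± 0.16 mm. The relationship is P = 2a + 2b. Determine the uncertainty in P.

For a sum/difference, combine absolute errors in quadrature:
  (2·δa)² = 125;  (2·δb)² = 0.102
δP = √(126) = 11.2 mm

11.2 mm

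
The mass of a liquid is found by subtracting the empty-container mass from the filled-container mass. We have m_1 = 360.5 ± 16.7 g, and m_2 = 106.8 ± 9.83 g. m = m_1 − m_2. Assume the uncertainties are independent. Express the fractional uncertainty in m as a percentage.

7.64%

m is a linear combination, so absolute uncertainties add in quadrature:
  (δm_1)² = 279;  (δm_2)² = 96.6
δm = √(376) = 19.4 g
m = 253.7 g, so δm/m = 19.4/253.7 = 0.0764.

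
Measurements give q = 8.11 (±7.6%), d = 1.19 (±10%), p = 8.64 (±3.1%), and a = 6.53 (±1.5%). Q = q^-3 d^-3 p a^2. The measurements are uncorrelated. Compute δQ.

Since Q is a product/quotient, work with relative uncertainties:
  (-3·δq/q)² = (-3×0.0760)² = 0.0520;  (-3·δd/d)² = (-3×0.100)² = 0.0900;  (1·δp/p)² = (1×0.0310)² = 0.000961;  (2·δa/a)² = (2×0.0150)² = 0.000900
δQ/Q = √(0.144) = 0.379
Q = 0.410, so δQ = 0.379 × 0.410 = 0.155.

0.155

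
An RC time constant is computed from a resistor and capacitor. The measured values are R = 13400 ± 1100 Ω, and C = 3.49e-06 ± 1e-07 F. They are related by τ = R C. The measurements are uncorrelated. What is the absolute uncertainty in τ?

0.00407 s

Since τ is a product/quotient, work with relative uncertainties:
  (1·δR/R)² = (1×0.0821)² = 0.00674;  (1·δC/C)² = (1×0.0287)² = 0.000821
δτ/τ = √(0.00756) = 0.0869
τ = 0.0468 s, so δτ = 0.0869 × 0.0468 = 0.00407 s.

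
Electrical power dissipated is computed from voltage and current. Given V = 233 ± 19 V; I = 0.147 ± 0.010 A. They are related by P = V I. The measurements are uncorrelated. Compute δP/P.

0.106

For a monomial P ∝ V, I, fractional errors add in quadrature:
  (1·δV/V)² = (1×0.0815)² = 0.00665;  (1·δI/I)² = (1×0.0680)² = 0.00463
δP/P = √(0.0113) = 0.106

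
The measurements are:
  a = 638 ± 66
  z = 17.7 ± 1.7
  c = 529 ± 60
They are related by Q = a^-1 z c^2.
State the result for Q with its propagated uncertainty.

Products/powers → add relative errors in quadrature, weighted by exponent:
  (-1·δa/a)² = (-1×0.103)² = 0.0107;  (1·δz/z)² = (1×0.0960)² = 0.00922;  (2·δc/c)² = (2×0.113)² = 0.0515
δQ/Q = √(0.0714) = 0.267
Q = 7760, so δQ = 0.267 × 7760 = 2070.

7760 ± 2070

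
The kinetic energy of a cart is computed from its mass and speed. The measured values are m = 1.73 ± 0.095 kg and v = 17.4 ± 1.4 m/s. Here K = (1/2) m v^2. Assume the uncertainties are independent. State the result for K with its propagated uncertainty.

Each factor contributes (exponent × relative error)² to (δK/K)²:
  (1·δm/m)² = (1×0.0549)² = 0.00302;  (2·δv/v)² = (2×0.0805)² = 0.0259
δK/K = √(0.0289) = 0.170
K = 262 J, so δK = 0.170 × 262 = 44.5 J.

262 ± 44.5 J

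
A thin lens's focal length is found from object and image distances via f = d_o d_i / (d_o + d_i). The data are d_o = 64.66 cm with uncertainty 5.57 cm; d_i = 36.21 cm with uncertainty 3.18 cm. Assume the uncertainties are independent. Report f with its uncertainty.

∂f/∂d_o = (d_i/(d_o+d_i))² = 0.129;  ∂f/∂d_i = (d_o/(d_o+d_i))² = 0.411
δf = √((∂f/∂d_o · δd_o)² + (∂f/∂d_i · δd_i)²) = √(0.515 + 1.71) = 1.49 cm
f = 23.21 cm.

23.21 ± 1.49 cm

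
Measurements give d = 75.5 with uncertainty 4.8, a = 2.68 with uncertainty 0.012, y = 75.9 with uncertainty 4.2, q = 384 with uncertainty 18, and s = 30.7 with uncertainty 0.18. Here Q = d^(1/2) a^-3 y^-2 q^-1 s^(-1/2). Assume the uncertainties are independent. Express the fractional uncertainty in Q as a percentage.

Since Q is a product/quotient, work with relative uncertainties:
  (½·δd/d)² = (0.5×0.0636)² = 0.00101;  (-3·δa/a)² = (-3×0.00448)² = 0.000180;  (-2·δy/y)² = (-2×0.0553)² = 0.0122;  (-1·δq/q)² = (-1×0.0469)² = 0.00220;  (−½·δs/s)² = (-0.5×0.00586)² = 8.59e-06
δQ/Q = √(0.0156) = 0.125

12.5%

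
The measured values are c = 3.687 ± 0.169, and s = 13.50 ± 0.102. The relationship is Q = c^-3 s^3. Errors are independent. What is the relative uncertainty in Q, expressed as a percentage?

13.9%

For a monomial Q ∝ c^-3, s^3, fractional errors add in quadrature:
  (-3·δc/c)² = (-3×0.0458)² = 0.0189;  (3·δs/s)² = (3×0.00756)² = 0.000514
δQ/Q = √(0.0194) = 0.139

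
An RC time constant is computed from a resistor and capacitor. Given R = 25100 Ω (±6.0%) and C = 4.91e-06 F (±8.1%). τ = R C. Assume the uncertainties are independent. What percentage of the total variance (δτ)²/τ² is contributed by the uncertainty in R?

(δτ/τ)² = (1·δR/R)² + (1·δC/C)²
  R term: (1×0.0600)² = 0.00360
  C term: (1×0.0810)² = 0.00656
Total = 0.0102. Share from R = 0.00360/0.0102 = 0.354.

35.4%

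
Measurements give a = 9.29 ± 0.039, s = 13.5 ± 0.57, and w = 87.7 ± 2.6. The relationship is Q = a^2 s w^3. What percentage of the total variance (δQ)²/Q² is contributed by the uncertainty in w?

81.0%

(δQ/Q)² = (2·δa/a)² + (1·δs/s)² + (3·δw/w)²
  a term: (2×0.00420)² = 7.05e-05
  s term: (1×0.0422)² = 0.00178
  w term: (3×0.0296)² = 0.00791
Total = 0.00976. Share from w = 0.00791/0.00976 = 0.810.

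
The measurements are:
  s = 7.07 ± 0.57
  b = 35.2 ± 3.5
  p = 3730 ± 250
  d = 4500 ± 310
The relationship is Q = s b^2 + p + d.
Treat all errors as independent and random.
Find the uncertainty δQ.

Let w = s·b^2 = 8760. δw/w = √((1·δs/s)² + (2·δb/b)²) = √(0.00650 + 0.0395) = 0.215, so δw = 1880.
Q = w + p + d: δQ = √(δw² + δp² + δd²) = √(3.53e+06 + 62500 + 96100) = 1920

1920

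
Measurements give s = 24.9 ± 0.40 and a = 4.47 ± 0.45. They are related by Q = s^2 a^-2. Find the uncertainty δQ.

6.33

Since Q is a product/quotient, work with relative uncertainties:
  (2·δs/s)² = (2×0.0161)² = 0.00103;  (-2·δa/a)² = (-2×0.101)² = 0.0405
δQ/Q = √(0.0416) = 0.204
Q = 31.0, so δQ = 0.204 × 31.0 = 6.33.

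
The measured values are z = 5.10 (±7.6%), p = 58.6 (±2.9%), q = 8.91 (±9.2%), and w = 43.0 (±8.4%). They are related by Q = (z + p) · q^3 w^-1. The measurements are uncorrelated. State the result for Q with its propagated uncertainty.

1050 ± 304

Let u = z + p = 63.7. δu = √(δz² + δp²) = √(0.150 + 2.89) = 1.74, so δu/u = 0.0274.
Q is then a monomial in u, q, w:
δQ/Q = √((δu/u)² + (3·δq/q)² + (-1·δw/w)²) = √(0.000749 + 0.0762 + 0.00706) = 0.290
Q = 1050, so δQ = 0.290 × 1050 = 304.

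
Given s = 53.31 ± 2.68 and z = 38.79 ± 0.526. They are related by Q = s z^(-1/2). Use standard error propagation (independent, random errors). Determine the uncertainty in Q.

0.434

Q is a product of powers, so relative uncertainties combine in quadrature:
  (1·δs/s)² = (1×0.0503)² = 0.00253;  (−½·δz/z)² = (-0.5×0.0136)² = 4.6e-05
δQ/Q = √(0.00257) = 0.0507
Q = 8.560, so δQ = 0.0507 × 8.560 = 0.434.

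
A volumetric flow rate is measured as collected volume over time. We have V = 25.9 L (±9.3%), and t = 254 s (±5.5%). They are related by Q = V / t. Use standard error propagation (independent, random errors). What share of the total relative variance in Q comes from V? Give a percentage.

74.1%

(δQ/Q)² = (1·δV/V)² + (-1·δt/t)²
  V term: (1×0.0930)² = 0.00865
  t term: (-1×0.0550)² = 0.00302
Total = 0.0117. Share from V = 0.00865/0.0117 = 0.741.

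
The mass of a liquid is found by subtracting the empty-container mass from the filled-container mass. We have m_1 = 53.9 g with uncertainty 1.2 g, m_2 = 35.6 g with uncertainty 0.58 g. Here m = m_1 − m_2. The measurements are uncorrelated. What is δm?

1.33 g

Each term contributes (cᵢ δxᵢ)² to (δm)²:
  (δm_1)² = 1.44;  (δm_2)² = 0.336
δm = √(1.78) = 1.33 g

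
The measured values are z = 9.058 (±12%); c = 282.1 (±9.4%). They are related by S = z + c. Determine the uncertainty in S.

Absolute uncertainties add in quadrature for a linear combination:
  (δz)² = 1.18;  (δc)² = 703
δS = √(704) = 26.5

26.5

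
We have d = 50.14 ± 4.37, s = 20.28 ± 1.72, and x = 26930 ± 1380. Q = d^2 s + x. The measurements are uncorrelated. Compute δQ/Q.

Let p = d^2·s = 50980. δp/p = √((2·δd/d)² + (1·δs/s)²) = √(0.0304 + 0.00719) = 0.194, so δp = 9880.
Q = p + x: δQ = √(δp² + δx²) = √(9.77e+07 + 1.9e+06) = 9980
Q = 77910, so δQ/Q = 9980/77910 = 0.128.

0.128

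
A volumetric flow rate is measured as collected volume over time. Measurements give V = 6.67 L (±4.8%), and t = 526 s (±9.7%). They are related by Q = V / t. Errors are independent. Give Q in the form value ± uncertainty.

Q is a product of powers, so relative uncertainties combine in quadrature:
  (1·δV/V)² = (1×0.0480)² = 0.00230;  (-1·δt/t)² = (-1×0.0970)² = 0.00941
δQ/Q = √(0.0117) = 0.108
Q = 0.0127 L/s, so δQ = 0.108 × 0.0127 = 0.00137 L/s.

0.0127 ± 0.00137 L/s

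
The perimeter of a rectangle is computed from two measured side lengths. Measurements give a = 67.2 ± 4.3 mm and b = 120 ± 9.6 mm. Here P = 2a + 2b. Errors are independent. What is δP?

21.0 mm

Absolute uncertainties add in quadrature for a linear combination:
  (2·δa)² = 74.0;  (2·δb)² = 369
δP = √(443) = 21.0 mm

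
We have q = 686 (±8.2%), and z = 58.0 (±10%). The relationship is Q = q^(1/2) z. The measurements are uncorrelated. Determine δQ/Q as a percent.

Relative error in a monomial: (δQ/Q)² = Σ (nᵢ · δxᵢ/xᵢ)².
  (½·δq/q)² = (0.5×0.0820)² = 0.00168;  (1·δz/z)² = (1×0.100)² = 0.0100
δQ/Q = √(0.0117) = 0.108

10.8%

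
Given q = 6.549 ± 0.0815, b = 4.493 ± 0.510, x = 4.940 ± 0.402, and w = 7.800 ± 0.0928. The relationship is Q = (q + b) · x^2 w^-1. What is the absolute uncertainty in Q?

5.86

Let u = q + b = 11.04. δu = √(δq² + δb²) = √(0.00664 + 0.260) = 0.516, so δu/u = 0.0468.
Q is then a monomial in u, x, w:
δQ/Q = √((δu/u)² + (2·δx/x)² + (-1·δw/w)²) = √(0.00219 + 0.0265 + 0.000142) = 0.170
Q = 34.55, so δQ = 0.170 × 34.55 = 5.86.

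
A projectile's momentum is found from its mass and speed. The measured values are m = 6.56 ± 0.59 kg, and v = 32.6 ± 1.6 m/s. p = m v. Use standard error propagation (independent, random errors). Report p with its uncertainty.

Relative error in a monomial: (δp/p)² = Σ (nᵢ · δxᵢ/xᵢ)².
  (1·δm/m)² = (1×0.0899)² = 0.00809;  (1·δv/v)² = (1×0.0491)² = 0.00241
δp/p = √(0.0105) = 0.102
p = 214 kg·m/s, so δp = 0.102 × 214 = 21.9 kg·m/s.

214 ± 21.9 kg·m/s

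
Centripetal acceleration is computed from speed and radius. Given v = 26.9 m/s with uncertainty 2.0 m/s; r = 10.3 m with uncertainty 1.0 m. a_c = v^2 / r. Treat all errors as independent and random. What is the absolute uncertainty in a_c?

Since a_c is a product/quotient, work with relative uncertainties:
  (2·δv/v)² = (2×0.0743)² = 0.0221;  (-1·δr/r)² = (-1×0.0971)² = 0.00943
δa_c/a_c = √(0.0315) = 0.178
a_c = 70.3 m/s^2, so δa_c = 0.178 × 70.3 = 12.5 m/s^2.

12.5 m/s^2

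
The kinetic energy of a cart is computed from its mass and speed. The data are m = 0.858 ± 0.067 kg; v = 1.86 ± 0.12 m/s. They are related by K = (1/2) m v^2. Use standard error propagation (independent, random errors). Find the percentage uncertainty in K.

15.1%

Each factor contributes (exponent × relative error)² to (δK/K)²:
  (1·δm/m)² = (1×0.0781)² = 0.00610;  (2·δv/v)² = (2×0.0645)² = 0.0166
δK/K = √(0.0227) = 0.151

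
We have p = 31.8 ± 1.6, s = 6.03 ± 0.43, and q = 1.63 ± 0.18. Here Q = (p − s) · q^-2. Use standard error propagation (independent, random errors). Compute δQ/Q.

0.230

Let u = p − s = 25.8. δu = √(δp² + δs²) = √(2.56 + 0.185) = 1.66, so δu/u = 0.0643.
Q is then a monomial in u, q:
δQ/Q = √((δu/u)² + (-2·δq/q)²) = √(0.00413 + 0.0488) = 0.230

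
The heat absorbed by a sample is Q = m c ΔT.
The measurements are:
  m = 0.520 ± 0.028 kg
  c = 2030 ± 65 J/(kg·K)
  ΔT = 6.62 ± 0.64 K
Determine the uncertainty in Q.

Since Q is a product/quotient, work with relative uncertainties:
  (1·δm/m)² = (1×0.0538)² = 0.00290;  (1·δc/c)² = (1×0.0320)² = 0.00103;  (1·δΔT/ΔT)² = (1×0.0967)² = 0.00935
δQ/Q = √(0.0133) = 0.115
Q = 6990 J, so δQ = 0.115 × 6990 = 805 J.

805 J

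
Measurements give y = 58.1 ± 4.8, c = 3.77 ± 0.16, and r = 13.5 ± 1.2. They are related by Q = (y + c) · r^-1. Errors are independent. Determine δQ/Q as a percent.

Let u = y + c = 61.9. δu = √(δy² + δc²) = √(23.0 + 0.0256) = 4.80, so δu/u = 0.0776.
Q is then a monomial in u, r:
δQ/Q = √((δu/u)² + (-1·δr/r)²) = √(0.00603 + 0.00790) = 0.118

11.8%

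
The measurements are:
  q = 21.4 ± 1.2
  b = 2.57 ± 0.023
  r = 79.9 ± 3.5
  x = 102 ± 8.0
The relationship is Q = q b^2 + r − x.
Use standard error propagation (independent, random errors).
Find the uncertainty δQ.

Let p = q·b^2 = 141. δp/p = √((1·δq/q)² + (2·δb/b)²) = √(0.00314 + 0.000320) = 0.0589, so δp = 8.32.
Q = p + r − x: δQ = √(δp² + δr² + δx²) = √(69.2 + 12.2 + 64.0) = 12.1

12.1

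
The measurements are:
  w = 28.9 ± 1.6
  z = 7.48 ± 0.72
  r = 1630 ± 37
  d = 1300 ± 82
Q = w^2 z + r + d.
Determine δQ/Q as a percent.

Let p = w^2·z = 6250. δp/p = √((2·δw/w)² + (1·δz/z)²) = √(0.0123 + 0.00927) = 0.147, so δp = 917.
Q = p + r + d: δQ = √(δp² + δr² + δd²) = √(8.4e+05 + 1370 + 6720) = 921
Q = 9180, so δQ/Q = 921/9180 = 0.100.

10.0%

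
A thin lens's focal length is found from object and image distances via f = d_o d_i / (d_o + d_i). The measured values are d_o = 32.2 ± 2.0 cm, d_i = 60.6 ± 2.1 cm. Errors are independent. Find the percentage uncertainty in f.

∂f/∂d_o = (d_i/(d_o+d_i))² = 0.426;  ∂f/∂d_i = (d_o/(d_o+d_i))² = 0.120
δf = √((∂f/∂d_o · δd_o)² + (∂f/∂d_i · δd_i)²) = √(0.727 + 0.0639) = 0.890 cm
f = 21.0 cm, so δf/f = 0.890/21.0 = 0.0423.

4.23%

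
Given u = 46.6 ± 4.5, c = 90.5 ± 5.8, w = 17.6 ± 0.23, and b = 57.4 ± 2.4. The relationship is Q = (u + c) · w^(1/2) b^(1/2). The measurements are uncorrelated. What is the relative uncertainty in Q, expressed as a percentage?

5.79%

Let h = u + c = 137. δh = √(δu² + δc²) = √(20.2 + 33.6) = 7.34, so δh/h = 0.0535.
Q is then a monomial in h, w, b:
δQ/Q = √((δh/h)² + (½·δw/w)² + (½·δb/b)²) = √(0.00287 + 4.27e-05 + 0.000437) = 0.0579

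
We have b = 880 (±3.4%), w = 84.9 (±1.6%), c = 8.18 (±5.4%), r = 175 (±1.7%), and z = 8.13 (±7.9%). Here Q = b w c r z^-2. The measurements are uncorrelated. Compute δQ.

2.78e+05

Relative error in a monomial: (δQ/Q)² = Σ (nᵢ · δxᵢ/xᵢ)².
  (1·δb/b)² = (1×0.0340)² = 0.00116;  (1·δw/w)² = (1×0.0160)² = 0.000256;  (1·δc/c)² = (1×0.0540)² = 0.00292;  (1·δr/r)² = (1×0.0170)² = 0.000289;  (-2·δz/z)² = (-2×0.0790)² = 0.0250
δQ/Q = √(0.0296) = 0.172
Q = 1.62e+06, so δQ = 0.172 × 1.62e+06 = 2.78e+05.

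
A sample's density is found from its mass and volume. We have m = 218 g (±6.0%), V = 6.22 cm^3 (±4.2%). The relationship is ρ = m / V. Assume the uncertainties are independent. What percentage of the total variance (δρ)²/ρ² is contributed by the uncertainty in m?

(δρ/ρ)² = (1·δm/m)² + (-1·δV/V)²
  m term: (1×0.0600)² = 0.00360
  V term: (-1×0.0420)² = 0.00176
Total = 0.00536. Share from m = 0.00360/0.00536 = 0.671.

67.1%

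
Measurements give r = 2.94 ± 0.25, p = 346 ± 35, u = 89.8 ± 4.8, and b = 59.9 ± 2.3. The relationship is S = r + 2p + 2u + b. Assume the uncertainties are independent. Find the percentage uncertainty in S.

7.57%

For a sum/difference, combine absolute errors in quadrature:
  (δr)² = 0.0625;  (2·δp)² = 4900;  (2·δu)² = 92.2;  (δb)² = 5.29
δS = √(5000) = 70.7
S = 934, so δS/S = 70.7/934 = 0.0757.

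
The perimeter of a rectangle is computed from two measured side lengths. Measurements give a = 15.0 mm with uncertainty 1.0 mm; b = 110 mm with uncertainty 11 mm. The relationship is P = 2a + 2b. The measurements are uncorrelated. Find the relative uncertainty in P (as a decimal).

0.0884

For a sum/difference, combine absolute errors in quadrature:
  (2·δa)² = 4.00;  (2·δb)² = 484
δP = √(488) = 22.1 mm
P = 250 mm, so δP/P = 22.1/250 = 0.0884.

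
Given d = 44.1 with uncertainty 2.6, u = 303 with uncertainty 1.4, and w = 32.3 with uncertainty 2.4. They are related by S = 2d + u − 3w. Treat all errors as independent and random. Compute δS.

Each term contributes (cᵢ δxᵢ)² to (δS)²:
  (2·δd)² = 27.0;  (δu)² = 1.96;  (3·δw)² = 51.8
δS = √(80.8) = 8.99

8.99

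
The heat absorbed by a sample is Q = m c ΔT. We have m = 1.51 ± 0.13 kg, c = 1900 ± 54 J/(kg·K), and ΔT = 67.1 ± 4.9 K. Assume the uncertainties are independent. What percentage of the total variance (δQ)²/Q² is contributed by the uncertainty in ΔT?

39.3%

(δQ/Q)² = (1·δm/m)² + (1·δc/c)² + (1·δΔT/ΔT)²
  m term: (1×0.0861)² = 0.00741
  c term: (1×0.0284)² = 0.000808
  ΔT term: (1×0.0730)² = 0.00533
Total = 0.0136. Share from ΔT = 0.00533/0.0136 = 0.393.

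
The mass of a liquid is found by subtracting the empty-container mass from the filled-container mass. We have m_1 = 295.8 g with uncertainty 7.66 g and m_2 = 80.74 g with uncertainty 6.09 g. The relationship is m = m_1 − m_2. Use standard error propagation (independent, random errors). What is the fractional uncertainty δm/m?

Absolute uncertainties add in quadrature for a linear combination:
  (δm_1)² = 58.7;  (δm_2)² = 37.1
δm = √(95.8) = 9.79 g
m = 215.1 g, so δm/m = 9.79/215.1 = 0.0455.

0.0455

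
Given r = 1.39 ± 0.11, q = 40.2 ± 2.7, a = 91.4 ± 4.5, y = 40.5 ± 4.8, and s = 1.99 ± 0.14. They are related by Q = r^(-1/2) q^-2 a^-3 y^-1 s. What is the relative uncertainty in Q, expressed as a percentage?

For a monomial Q ∝ r^(-1/2), q^-2, a^-3, y^-1, s, fractional errors add in quadrature:
  (−½·δr/r)² = (-0.5×0.0791)² = 0.00157;  (-2·δq/q)² = (-2×0.0672)² = 0.0180;  (-3·δa/a)² = (-3×0.0492)² = 0.0218;  (-1·δy/y)² = (-1×0.119)² = 0.0140;  (1·δs/s)² = (1×0.0704)² = 0.00495
δQ/Q = √(0.0604) = 0.246

24.6%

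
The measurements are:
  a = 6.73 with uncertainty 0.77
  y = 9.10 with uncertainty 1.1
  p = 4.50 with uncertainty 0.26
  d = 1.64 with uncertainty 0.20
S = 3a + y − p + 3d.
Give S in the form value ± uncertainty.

29.7 ± 2.64

Each term contributes (cᵢ δxᵢ)² to (δS)²:
  (3·δa)² = 5.34;  (δy)² = 1.21;  (δp)² = 0.0676;  (3·δd)² = 0.360
δS = √(6.97) = 2.64
S = 29.7.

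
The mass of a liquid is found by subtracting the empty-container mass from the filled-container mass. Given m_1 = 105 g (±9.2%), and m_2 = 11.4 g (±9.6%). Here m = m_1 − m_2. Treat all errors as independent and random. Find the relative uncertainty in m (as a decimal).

Sums and differences: (δm)² = Σ (cᵢ δxᵢ)².
  (δm_1)² = 93.3;  (δm_2)² = 1.20
δm = √(94.5) = 9.72 g
m = 93.6 g, so δm/m = 9.72/93.6 = 0.104.

0.104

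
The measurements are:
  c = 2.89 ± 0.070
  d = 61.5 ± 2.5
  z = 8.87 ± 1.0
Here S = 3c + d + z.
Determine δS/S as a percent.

Sums and differences: (δS)² = Σ (cᵢ δxᵢ)².
  (3·δc)² = 0.0441;  (δd)² = 6.25;  (δz)² = 1.00
δS = √(7.29) = 2.70
S = 79.0, so δS/S = 2.70/79.0 = 0.0342.

3.42%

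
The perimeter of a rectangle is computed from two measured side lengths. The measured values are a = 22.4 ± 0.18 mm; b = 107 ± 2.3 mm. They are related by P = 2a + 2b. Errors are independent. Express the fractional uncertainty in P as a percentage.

1.78%

Absolute uncertainties add in quadrature for a linear combination:
  (2·δa)² = 0.130;  (2·δb)² = 21.2
δP = √(21.3) = 4.61 mm
P = 259 mm, so δP/P = 4.61/259 = 0.0178.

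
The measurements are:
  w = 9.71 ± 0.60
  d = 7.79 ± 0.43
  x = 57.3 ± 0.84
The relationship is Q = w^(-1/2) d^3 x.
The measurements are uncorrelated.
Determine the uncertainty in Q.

1470

Relative error in a monomial: (δQ/Q)² = Σ (nᵢ · δxᵢ/xᵢ)².
  (−½·δw/w)² = (-0.5×0.0618)² = 0.000955;  (3·δd/d)² = (3×0.0552)² = 0.0274;  (1·δx/x)² = (1×0.0147)² = 0.000215
δQ/Q = √(0.0286) = 0.169
Q = 8690, so δQ = 0.169 × 8690 = 1470.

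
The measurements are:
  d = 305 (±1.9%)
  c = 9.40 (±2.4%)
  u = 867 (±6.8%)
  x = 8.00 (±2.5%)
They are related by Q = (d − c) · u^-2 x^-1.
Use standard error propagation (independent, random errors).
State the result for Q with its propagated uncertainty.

Let w = d − c = 296. δw = √(δd² + δc²) = √(33.6 + 0.0509) = 5.80, so δw/w = 0.0196.
Q is then a monomial in w, u, x:
δQ/Q = √((δw/w)² + (-2·δu/u)² + (-1·δx/x)²) = √(0.000385 + 0.0185 + 0.000625) = 0.140
Q = 4.92e-05, so δQ = 0.140 × 4.92e-05 = 6.87e-06.

(4.92 ± 0.687) × 10^-5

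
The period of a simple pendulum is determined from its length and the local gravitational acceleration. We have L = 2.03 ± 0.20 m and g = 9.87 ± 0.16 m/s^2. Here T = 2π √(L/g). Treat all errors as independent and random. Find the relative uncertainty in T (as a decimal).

Products/powers → add relative errors in quadrature, weighted by exponent:
  (½·δL/L)² = (0.5×0.0985)² = 0.00243;  (−½·δg/g)² = (-0.5×0.0162)² = 6.57e-05
δT/T = √(0.00249) = 0.0499

0.0499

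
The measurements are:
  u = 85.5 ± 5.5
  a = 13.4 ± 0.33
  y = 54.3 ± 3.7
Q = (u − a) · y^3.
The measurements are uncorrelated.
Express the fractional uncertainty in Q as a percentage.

Let w = u − a = 72.1. δw = √(δu² + δa²) = √(30.2 + 0.109) = 5.51, so δw/w = 0.0764.
Q is then a monomial in w, y:
δQ/Q = √((δw/w)² + (3·δy/y)²) = √(0.00584 + 0.0418) = 0.218

21.8%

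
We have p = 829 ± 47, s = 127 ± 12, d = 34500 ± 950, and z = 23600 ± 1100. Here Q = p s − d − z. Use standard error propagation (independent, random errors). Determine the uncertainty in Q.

Let w = p·s = 1.05e+05. δw/w = √((1·δp/p)² + (1·δs/s)²) = √(0.00321 + 0.00893) = 0.110, so δw = 11600.
Q = w − d − z: δQ = √(δw² + δd² + δz²) = √(1.35e+08 + 9.02e+05 + 1.21e+06) = 11700

11700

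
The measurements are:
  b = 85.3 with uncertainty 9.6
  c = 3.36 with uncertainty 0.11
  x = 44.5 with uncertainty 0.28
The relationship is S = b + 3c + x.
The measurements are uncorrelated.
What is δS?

S is a linear combination, so absolute uncertainties add in quadrature:
  (δb)² = 92.2;  (3·δc)² = 0.109;  (δx)² = 0.0784
δS = √(92.3) = 9.61

9.61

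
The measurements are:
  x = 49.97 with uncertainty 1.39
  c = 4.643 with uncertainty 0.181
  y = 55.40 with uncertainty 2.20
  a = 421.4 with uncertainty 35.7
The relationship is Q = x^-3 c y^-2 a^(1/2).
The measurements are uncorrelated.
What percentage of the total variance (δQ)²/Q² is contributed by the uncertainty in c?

9.16%

(δQ/Q)² = (-3·δx/x)² + (1·δc/c)² + (-2·δy/y)² + (½·δa/a)²
  x term: (-3×0.0278)² = 0.00696
  c term: (1×0.0390)² = 0.00152
  y term: (-2×0.0397)² = 0.00631
  a term: (0.5×0.0847)² = 0.00179
Total = 0.0166. Share from c = 0.00152/0.0166 = 0.0916.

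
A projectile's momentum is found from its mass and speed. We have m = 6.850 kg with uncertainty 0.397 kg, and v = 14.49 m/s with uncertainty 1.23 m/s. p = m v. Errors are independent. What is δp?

10.2 kg·m/s

Relative error in a monomial: (δp/p)² = Σ (nᵢ · δxᵢ/xᵢ)².
  (1·δm/m)² = (1×0.0580)² = 0.00336;  (1·δv/v)² = (1×0.0849)² = 0.00721
δp/p = √(0.0106) = 0.103
p = 99.26 kg·m/s, so δp = 0.103 × 99.26 = 10.2 kg·m/s.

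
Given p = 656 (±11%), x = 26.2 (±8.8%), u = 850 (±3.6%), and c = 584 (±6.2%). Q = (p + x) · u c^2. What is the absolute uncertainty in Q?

Let w = p + x = 682. δw = √(δp² + δx²) = √(5210 + 5.32) = 72.2, so δw/w = 0.106.
Q is then a monomial in w, u, c:
δQ/Q = √((δw/w)² + (1·δu/u)² + (2·δc/c)²) = √(0.0112 + 0.00130 + 0.0154) = 0.167
Q = 1.98e+11, so δQ = 0.167 × 1.98e+11 = 3.3e+10.

3.3e+10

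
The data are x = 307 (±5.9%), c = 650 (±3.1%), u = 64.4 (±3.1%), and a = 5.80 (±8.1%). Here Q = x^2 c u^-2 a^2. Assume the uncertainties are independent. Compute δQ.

1.05e+05

For a monomial Q ∝ x^2, c, u^-2, a^2, fractional errors add in quadrature:
  (2·δx/x)² = (2×0.0590)² = 0.0139;  (1·δc/c)² = (1×0.0310)² = 0.000961;  (-2·δu/u)² = (-2×0.0310)² = 0.00384;  (2·δa/a)² = (2×0.0810)² = 0.0262
δQ/Q = √(0.0450) = 0.212
Q = 4.97e+05, so δQ = 0.212 × 4.97e+05 = 1.05e+05.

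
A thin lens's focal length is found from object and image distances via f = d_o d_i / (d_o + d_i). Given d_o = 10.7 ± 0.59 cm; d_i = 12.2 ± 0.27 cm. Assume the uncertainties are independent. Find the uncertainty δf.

∂f/∂d_o = (d_i/(d_o+d_i))² = 0.284;  ∂f/∂d_i = (d_o/(d_o+d_i))² = 0.218
δf = √((∂f/∂d_o · δd_o)² + (∂f/∂d_i · δd_i)²) = √(0.0280 + 0.00347) = 0.178 cm

0.178 cm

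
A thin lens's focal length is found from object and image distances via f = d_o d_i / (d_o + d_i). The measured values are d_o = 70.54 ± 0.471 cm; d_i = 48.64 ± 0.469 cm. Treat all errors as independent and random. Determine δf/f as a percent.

∂f/∂d_o = (d_i/(d_o+d_i))² = 0.167;  ∂f/∂d_i = (d_o/(d_o+d_i))² = 0.350
δf = √((∂f/∂d_o · δd_o)² + (∂f/∂d_i · δd_i)²) = √(0.00615 + 0.0270) = 0.182 cm
f = 28.79 cm, so δf/f = 0.182/28.79 = 0.00632.

0.632%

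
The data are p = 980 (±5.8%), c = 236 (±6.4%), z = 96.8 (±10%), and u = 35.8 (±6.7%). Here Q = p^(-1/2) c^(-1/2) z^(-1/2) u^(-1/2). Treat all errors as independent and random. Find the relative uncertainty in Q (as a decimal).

0.0741

Q is a product of powers, so relative uncertainties combine in quadrature:
  (−½·δp/p)² = (-0.5×0.0580)² = 0.000841;  (−½·δc/c)² = (-0.5×0.0640)² = 0.00102;  (−½·δz/z)² = (-0.5×0.100)² = 0.00250;  (−½·δu/u)² = (-0.5×0.0670)² = 0.00112
δQ/Q = √(0.00549) = 0.0741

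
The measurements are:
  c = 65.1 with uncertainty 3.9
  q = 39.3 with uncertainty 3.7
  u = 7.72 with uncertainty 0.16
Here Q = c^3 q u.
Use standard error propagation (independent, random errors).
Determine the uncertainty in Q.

1.71e+07

Q is a product of powers, so relative uncertainties combine in quadrature:
  (3·δc/c)² = (3×0.0599)² = 0.0323;  (1·δq/q)² = (1×0.0941)² = 0.00886;  (1·δu/u)² = (1×0.0207)² = 0.000430
δQ/Q = √(0.0416) = 0.204
Q = 8.37e+07, so δQ = 0.204 × 8.37e+07 = 1.71e+07.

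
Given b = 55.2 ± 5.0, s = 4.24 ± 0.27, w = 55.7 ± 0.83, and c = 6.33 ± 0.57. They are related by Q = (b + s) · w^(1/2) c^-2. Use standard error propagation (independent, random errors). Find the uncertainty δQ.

Let u = b + s = 59.4. δu = √(δb² + δs²) = √(25.0 + 0.0729) = 5.01, so δu/u = 0.0842.
Q is then a monomial in u, w, c:
δQ/Q = √((δu/u)² + (½·δw/w)² + (-2·δc/c)²) = √(0.00710 + 5.55e-05 + 0.0324) = 0.199
Q = 11.1, so δQ = 0.199 × 11.1 = 2.20.

2.20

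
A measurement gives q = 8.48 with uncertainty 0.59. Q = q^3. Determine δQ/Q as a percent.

20.9%

Q ∝ q^3, so δQ/Q = |3| · δq/q = 3 × 0.0696 = 0.209.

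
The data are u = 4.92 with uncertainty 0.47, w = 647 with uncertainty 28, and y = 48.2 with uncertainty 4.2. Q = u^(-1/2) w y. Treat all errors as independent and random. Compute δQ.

Since Q is a product/quotient, work with relative uncertainties:
  (−½·δu/u)² = (-0.5×0.0955)² = 0.00228;  (1·δw/w)² = (1×0.0433)² = 0.00187;  (1·δy/y)² = (1×0.0871)² = 0.00759
δQ/Q = √(0.0117) = 0.108
Q = 14100, so δQ = 0.108 × 14100 = 1520.

1520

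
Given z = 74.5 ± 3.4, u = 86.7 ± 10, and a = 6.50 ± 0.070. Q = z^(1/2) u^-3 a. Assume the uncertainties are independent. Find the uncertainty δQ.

Relative error in a monomial: (δQ/Q)² = Σ (nᵢ · δxᵢ/xᵢ)².
  (½·δz/z)² = (0.5×0.0456)² = 0.000521;  (-3·δu/u)² = (-3×0.115)² = 0.120;  (1·δa/a)² = (1×0.0108)² = 0.000116
δQ/Q = √(0.120) = 0.347
Q = 8.61e-05, so δQ = 0.347 × 8.61e-05 = 2.99e-05.

2.99e-05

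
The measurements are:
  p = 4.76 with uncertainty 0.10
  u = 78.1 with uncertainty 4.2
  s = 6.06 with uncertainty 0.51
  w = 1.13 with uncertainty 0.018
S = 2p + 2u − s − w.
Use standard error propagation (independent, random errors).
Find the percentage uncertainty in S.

Each term contributes (cᵢ δxᵢ)² to (δS)²:
  (2·δp)² = 0.0400;  (2·δu)² = 70.6;  (δs)² = 0.260;  (δw)² = 0.000324
δS = √(70.9) = 8.42
S = 159, so δS/S = 8.42/159 = 0.0531.

5.31%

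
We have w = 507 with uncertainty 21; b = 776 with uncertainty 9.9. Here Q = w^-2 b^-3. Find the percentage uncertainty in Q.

9.13%

For a monomial Q ∝ w^-2, b^-3, fractional errors add in quadrature:
  (-2·δw/w)² = (-2×0.0414)² = 0.00686;  (-3·δb/b)² = (-3×0.0128)² = 0.00146
δQ/Q = √(0.00833) = 0.0913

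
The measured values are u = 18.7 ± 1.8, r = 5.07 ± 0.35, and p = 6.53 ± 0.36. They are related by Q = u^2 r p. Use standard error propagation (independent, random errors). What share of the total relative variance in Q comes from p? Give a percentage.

(δQ/Q)² = (2·δu/u)² + (1·δr/r)² + (1·δp/p)²
  u term: (2×0.0963)² = 0.0371
  r term: (1×0.0690)² = 0.00477
  p term: (1×0.0551)² = 0.00304
Total = 0.0449. Share from p = 0.00304/0.0449 = 0.0677.

6.77%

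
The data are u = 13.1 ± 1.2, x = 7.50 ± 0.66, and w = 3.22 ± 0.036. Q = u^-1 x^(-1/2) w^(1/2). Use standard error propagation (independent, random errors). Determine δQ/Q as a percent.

Since Q is a product/quotient, work with relative uncertainties:
  (-1·δu/u)² = (-1×0.0916)² = 0.00839;  (−½·δx/x)² = (-0.5×0.0880)² = 0.00194;  (½·δw/w)² = (0.5×0.0112)² = 3.12e-05
δQ/Q = √(0.0104) = 0.102

10.2%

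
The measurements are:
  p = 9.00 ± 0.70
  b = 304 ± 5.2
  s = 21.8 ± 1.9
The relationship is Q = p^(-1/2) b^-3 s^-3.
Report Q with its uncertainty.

Each factor contributes (exponent × relative error)² to (δQ/Q)²:
  (−½·δp/p)² = (-0.5×0.0778)² = 0.00151;  (-3·δb/b)² = (-3×0.0171)² = 0.00263;  (-3·δs/s)² = (-3×0.0872)² = 0.0684
δQ/Q = √(0.0725) = 0.269
Q = 1.15e-12, so δQ = 0.269 × 1.15e-12 = 3.08e-13.

(1.15 ± 0.308) × 10^-12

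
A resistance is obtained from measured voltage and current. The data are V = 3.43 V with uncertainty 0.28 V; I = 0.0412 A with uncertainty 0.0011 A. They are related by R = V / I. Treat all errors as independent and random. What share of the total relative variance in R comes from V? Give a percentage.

(δR/R)² = (1·δV/V)² + (-1·δI/I)²
  V term: (1×0.0816)² = 0.00666
  I term: (-1×0.0267)² = 0.000713
Total = 0.00738. Share from V = 0.00666/0.00738 = 0.903.

90.3%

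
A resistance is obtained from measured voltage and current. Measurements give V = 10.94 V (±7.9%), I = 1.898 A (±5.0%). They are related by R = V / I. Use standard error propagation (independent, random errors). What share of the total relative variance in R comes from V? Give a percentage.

71.4%

(δR/R)² = (1·δV/V)² + (-1·δI/I)²
  V term: (1×0.0790)² = 0.00624
  I term: (-1×0.0500)² = 0.00250
Total = 0.00874. Share from V = 0.00624/0.00874 = 0.714.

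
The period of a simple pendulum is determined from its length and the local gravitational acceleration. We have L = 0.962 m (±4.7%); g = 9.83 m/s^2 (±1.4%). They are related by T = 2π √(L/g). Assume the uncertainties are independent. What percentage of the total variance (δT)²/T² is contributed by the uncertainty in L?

91.9%

(δT/T)² = (½·δL/L)² + (−½·δg/g)²
  L term: (0.5×0.0470)² = 0.000552
  g term: (-0.5×0.0140)² = 4.9e-05
Total = 0.000601. Share from L = 0.000552/0.000601 = 0.919.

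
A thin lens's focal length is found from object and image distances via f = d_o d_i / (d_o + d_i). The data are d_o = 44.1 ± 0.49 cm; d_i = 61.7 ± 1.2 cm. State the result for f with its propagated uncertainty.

∂f/∂d_o = (d_i/(d_o+d_i))² = 0.340;  ∂f/∂d_i = (d_o/(d_o+d_i))² = 0.174
δf = √((∂f/∂d_o · δd_o)² + (∂f/∂d_i · δd_i)²) = √(0.0278 + 0.0435) = 0.267 cm
f = 25.7 cm.

25.7 ± 0.267 cm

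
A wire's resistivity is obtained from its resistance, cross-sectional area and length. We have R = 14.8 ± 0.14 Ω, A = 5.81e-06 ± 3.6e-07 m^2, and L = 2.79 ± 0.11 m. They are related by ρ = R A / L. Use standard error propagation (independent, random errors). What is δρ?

2.28e-06 Ω·m

ρ is a product of powers, so relative uncertainties combine in quadrature:
  (1·δR/R)² = (1×0.00946)² = 8.95e-05;  (1·δA/A)² = (1×0.0620)² = 0.00384;  (-1·δL/L)² = (-1×0.0394)² = 0.00155
δρ/ρ = √(0.00548) = 0.0740
ρ = 3.08e-05 Ω·m, so δρ = 0.0740 × 3.08e-05 = 2.28e-06 Ω·m.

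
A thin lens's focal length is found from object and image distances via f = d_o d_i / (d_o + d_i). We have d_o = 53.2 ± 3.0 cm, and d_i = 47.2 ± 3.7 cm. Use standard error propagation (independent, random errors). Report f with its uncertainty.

∂f/∂d_o = (d_i/(d_o+d_i))² = 0.221;  ∂f/∂d_i = (d_o/(d_o+d_i))² = 0.281
δf = √((∂f/∂d_o · δd_o)² + (∂f/∂d_i · δd_i)²) = √(0.440 + 1.08) = 1.23 cm
f = 25.0 cm.

25.0 ± 1.23 cm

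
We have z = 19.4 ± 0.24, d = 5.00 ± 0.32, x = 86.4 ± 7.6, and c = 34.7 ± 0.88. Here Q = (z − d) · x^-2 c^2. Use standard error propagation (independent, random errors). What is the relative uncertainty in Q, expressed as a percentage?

Let u = z − d = 14.4. δu = √(δz² + δd²) = √(0.0576 + 0.102) = 0.400, so δu/u = 0.0278.
Q is then a monomial in u, x, c:
δQ/Q = √((δu/u)² + (-2·δx/x)² + (2·δc/c)²) = √(0.000772 + 0.0309 + 0.00257) = 0.185

18.5%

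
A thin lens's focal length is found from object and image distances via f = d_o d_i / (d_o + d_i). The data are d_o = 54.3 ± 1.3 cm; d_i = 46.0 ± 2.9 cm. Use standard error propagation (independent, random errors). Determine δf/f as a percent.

3.59%

∂f/∂d_o = (d_i/(d_o+d_i))² = 0.210;  ∂f/∂d_i = (d_o/(d_o+d_i))² = 0.293
δf = √((∂f/∂d_o · δd_o)² + (∂f/∂d_i · δd_i)²) = √(0.0748 + 0.722) = 0.893 cm
f = 24.9 cm, so δf/f = 0.893/24.9 = 0.0359.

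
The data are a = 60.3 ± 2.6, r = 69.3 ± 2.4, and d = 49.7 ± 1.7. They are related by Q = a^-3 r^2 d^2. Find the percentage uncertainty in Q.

Each factor contributes (exponent × relative error)² to (δQ/Q)²:
  (-3·δa/a)² = (-3×0.0431)² = 0.0167;  (2·δr/r)² = (2×0.0346)² = 0.00480;  (2·δd/d)² = (2×0.0342)² = 0.00468
δQ/Q = √(0.0262) = 0.162

16.2%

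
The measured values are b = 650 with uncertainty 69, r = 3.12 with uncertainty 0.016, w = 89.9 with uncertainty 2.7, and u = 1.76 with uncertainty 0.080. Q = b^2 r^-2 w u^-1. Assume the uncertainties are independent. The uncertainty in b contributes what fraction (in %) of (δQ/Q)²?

(δQ/Q)² = (2·δb/b)² + (-2·δr/r)² + (1·δw/w)² + (-1·δu/u)²
  b term: (2×0.106)² = 0.0451
  r term: (-2×0.00513)² = 0.000105
  w term: (1×0.0300)² = 0.000902
  u term: (-1×0.0455)² = 0.00207
Total = 0.0481. Share from b = 0.0451/0.0481 = 0.936.

93.6%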